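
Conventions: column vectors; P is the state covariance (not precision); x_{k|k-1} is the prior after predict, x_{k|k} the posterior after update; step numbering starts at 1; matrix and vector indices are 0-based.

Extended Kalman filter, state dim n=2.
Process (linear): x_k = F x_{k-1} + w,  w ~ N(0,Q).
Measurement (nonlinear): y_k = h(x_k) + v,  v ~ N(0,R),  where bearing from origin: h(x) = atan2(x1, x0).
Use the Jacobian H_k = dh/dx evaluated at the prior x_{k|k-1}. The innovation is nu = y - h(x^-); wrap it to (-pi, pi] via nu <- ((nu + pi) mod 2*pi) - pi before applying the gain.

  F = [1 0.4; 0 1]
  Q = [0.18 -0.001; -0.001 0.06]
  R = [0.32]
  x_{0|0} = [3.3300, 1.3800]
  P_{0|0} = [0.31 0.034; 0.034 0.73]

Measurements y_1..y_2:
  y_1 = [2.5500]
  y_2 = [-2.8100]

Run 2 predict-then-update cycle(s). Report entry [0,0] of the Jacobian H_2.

step 1: x^-=[3.8820, 1.3800]  P^-=[0.6340 0.3250; 0.3250 0.7900]  H_jac=[-0.0813 0.2287]  S=[0.3534]  K=[0.0645; 0.4364]  nu=[2.2084]  x^+=[4.0244, 2.3439]  P^+=[0.6325 0.3151; 0.3151 0.7227]
step 2: x^-=[4.9619, 2.3439]  P^-=[1.1802 0.6031; 0.6031 0.7827]  H_jac=[-0.0778 0.1648]  S=[0.3329]  K=[0.0226; 0.2464]  nu=[3.0319]  x^+=[5.0304, 3.0908]  P^+=[1.1800 0.6013; 0.6013 0.7625]

H_jac[0,0] = -0.0778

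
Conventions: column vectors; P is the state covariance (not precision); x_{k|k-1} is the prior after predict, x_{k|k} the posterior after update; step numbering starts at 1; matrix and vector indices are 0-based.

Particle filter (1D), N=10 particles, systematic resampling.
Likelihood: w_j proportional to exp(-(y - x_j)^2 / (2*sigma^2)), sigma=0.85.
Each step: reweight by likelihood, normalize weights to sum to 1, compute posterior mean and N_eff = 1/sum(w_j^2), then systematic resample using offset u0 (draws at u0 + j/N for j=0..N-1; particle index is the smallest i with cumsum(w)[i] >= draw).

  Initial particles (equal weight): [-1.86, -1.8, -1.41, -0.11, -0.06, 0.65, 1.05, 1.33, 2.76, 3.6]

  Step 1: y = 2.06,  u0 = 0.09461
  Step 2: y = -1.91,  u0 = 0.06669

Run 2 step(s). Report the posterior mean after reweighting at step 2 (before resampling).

step 1: w=[0.0000, 0.0000, 0.0001, 0.0158, 0.0184, 0.1041, 0.2034, 0.2849, 0.2935, 0.0798]  mean=1.7545  Neff=4.4157  idx=[5, 6, 6, 7, 7, 7, 8, 8, 8, 9]
step 2: w=[0.6136, 0.1331, 0.1331, 0.0400, 0.0400, 0.0400, 0.0000, 0.0000, 0.0000, 0.0000]  mean=0.8383  Neff=2.3996  idx=[0, 0, 0, 0, 0, 0, 1, 2, 2, 5]

post_mean = 0.8383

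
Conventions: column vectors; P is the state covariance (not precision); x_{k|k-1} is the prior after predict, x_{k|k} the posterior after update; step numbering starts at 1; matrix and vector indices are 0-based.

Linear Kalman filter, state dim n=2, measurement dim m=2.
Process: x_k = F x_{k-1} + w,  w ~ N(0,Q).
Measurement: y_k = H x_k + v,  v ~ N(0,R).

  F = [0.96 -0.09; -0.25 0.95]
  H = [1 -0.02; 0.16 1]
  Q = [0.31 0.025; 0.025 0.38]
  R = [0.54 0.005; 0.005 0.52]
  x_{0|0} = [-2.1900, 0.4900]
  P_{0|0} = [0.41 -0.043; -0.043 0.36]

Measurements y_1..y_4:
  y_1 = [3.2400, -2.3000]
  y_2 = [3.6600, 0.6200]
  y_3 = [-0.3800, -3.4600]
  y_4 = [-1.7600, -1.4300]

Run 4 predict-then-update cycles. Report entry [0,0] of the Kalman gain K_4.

step 1: x^-=[-2.1465, 1.0130]  P^-=[0.6982 -0.1444; -0.1444 0.7510]  S=[1.2443 -0.0422; -0.0422 1.2426]  K=[0.5632 -0.0071; -0.1083 0.5821]  nu=[5.4068, -2.9696]  x^+=[0.9199, -1.3013]  P^+=[0.3031 -0.0494; -0.0494 0.3100]
step 2: x^-=[1.0002, -1.4662]  P^-=[0.6004 -0.1204; -0.1204 0.7022]  S=[1.1455 -0.0330; -0.0330 1.1990]  K=[0.5261 -0.0058; -0.1010 0.5668]  nu=[2.6305, 1.9261]  x^+=[2.3728, -0.6403]  P^+=[0.2831 -0.0457; -0.0457 0.3015]
step 3: x^-=[2.3355, -1.2014]  P^-=[0.5813 -0.1114; -0.1114 0.6915]  S=[1.1260 -0.0269; -0.0269 1.1908]  K=[0.5181 -0.0038; -0.0978 0.5636]  nu=[-2.7395, -2.6322]  x^+=[0.9260, -2.4170]  P^+=[0.2789 -0.0440; -0.0440 0.2996]
step 4: x^-=[1.1065, -2.5277]  P^-=[0.5770 -0.1087; -0.1087 0.6887]  S=[1.1217 -0.0248; -0.0248 1.1887]  K=[0.5163 -0.0030; -0.0967 0.5627]  nu=[-2.9171, 0.9206]  x^+=[-0.4024, -1.7274]  P^+=[0.2779 -0.0434; -0.0434 0.2991]

K[0,0] = 0.5163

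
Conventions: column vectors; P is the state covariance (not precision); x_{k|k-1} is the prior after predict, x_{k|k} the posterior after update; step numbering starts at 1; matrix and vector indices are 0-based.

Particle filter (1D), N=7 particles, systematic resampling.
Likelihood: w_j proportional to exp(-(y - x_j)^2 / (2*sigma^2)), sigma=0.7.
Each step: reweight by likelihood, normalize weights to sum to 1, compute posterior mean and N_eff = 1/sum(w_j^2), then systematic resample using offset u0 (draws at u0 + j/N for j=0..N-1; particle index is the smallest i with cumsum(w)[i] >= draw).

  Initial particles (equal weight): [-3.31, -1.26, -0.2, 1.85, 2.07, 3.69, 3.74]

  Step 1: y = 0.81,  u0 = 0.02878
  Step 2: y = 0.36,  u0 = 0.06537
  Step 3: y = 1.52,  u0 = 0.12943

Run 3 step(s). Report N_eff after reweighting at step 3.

step 1: w=[0.0000, 0.0141, 0.3943, 0.3703, 0.2210, 0.0002, 0.0002]  mean=1.0473  Neff=2.9276  idx=[2, 2, 2, 3, 3, 3, 4]
step 2: w=[0.2858, 0.2858, 0.2858, 0.0409, 0.0409, 0.0409, 0.0199]  mean=0.0965  Neff=3.9918  idx=[0, 0, 1, 1, 2, 2, 4]
step 3: w=[0.0411, 0.0411, 0.0411, 0.0411, 0.0411, 0.0411, 0.7532]  mean=1.3441  Neff=1.7316  idx=[3, 6, 6, 6, 6, 6, 6]

N_eff = 1.7316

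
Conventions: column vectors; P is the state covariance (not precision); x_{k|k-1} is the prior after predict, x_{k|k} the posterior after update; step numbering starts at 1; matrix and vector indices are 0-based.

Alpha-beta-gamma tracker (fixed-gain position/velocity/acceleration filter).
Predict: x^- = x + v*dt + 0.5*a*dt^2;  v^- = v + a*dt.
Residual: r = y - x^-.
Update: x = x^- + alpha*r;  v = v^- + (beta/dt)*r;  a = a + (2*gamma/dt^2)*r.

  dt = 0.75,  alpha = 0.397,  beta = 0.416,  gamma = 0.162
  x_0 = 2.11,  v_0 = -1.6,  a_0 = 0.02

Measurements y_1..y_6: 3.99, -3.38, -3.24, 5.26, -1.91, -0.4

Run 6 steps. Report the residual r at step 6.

resid = -1.9517

step 1: x_pred=0.9156  r=3.0744  x^+=2.1362  v^+=0.1203  a^+=1.7908
step 2: x_pred=2.7300  r=-6.1100  x^+=0.3043  v^+=-1.9256  a^+=-1.7285
step 3: x_pred=-1.6260  r=-1.6140  x^+=-2.2668  v^+=-4.1172  a^+=-2.6582
step 4: x_pred=-6.1023  r=11.3623  x^+=-1.5915  v^+=0.1914  a^+=3.8865
step 5: x_pred=-0.3548  r=-1.5552  x^+=-0.9722  v^+=2.2437  a^+=2.9907
step 6: x_pred=1.5517  r=-1.9517  x^+=0.7769  v^+=3.4042  a^+=1.8666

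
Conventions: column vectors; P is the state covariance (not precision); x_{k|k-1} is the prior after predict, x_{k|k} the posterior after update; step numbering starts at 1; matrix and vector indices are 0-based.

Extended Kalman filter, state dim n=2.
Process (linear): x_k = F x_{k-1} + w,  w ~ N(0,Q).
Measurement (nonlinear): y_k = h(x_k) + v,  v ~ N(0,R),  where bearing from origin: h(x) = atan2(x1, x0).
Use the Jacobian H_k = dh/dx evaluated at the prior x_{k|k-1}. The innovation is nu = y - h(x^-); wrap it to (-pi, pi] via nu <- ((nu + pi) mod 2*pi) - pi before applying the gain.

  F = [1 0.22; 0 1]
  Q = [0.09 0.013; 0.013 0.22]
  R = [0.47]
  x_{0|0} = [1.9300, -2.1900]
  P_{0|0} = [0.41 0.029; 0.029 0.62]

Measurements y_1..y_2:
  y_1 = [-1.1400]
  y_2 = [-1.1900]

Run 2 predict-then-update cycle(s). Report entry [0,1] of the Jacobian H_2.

step 1: x^-=[1.4482, -2.1900]  P^-=[0.5428 0.1784; 0.1784 0.8400]  H_jac=[0.3177 0.2101]  S=[0.5857]  K=[0.3584; 0.3981]  nu=[-0.1535]  x^+=[1.3932, -2.2511]  P^+=[0.4675 0.0948; 0.0948 0.7472]
step 2: x^-=[0.8980, -2.2511]  P^-=[0.6354 0.2722; 0.2722 0.9672]  H_jac=[0.3832 0.1529]  S=[0.6178]  K=[0.4615; 0.4082]  nu=[0.0012]  x^+=[0.8985, -2.2506]  P^+=[0.5038 0.1558; 0.1558 0.8642]

H_jac[0,1] = 0.1529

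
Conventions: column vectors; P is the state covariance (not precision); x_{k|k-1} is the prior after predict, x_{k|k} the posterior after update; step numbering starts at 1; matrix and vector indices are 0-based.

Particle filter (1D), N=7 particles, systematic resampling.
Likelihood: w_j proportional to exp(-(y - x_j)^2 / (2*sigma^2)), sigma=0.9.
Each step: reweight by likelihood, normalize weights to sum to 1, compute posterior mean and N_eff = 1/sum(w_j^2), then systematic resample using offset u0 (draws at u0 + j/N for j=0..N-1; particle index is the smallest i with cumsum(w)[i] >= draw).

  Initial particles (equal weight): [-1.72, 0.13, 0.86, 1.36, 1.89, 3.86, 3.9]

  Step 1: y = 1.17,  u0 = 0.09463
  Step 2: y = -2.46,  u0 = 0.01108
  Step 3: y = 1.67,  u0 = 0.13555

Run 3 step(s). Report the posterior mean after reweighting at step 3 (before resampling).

post_mean = 0.3669

step 1: w=[0.0018, 0.1610, 0.2957, 0.3069, 0.2279, 0.0036, 0.0032]  mean=1.1464  Neff=3.8537  idx=[1, 2, 2, 3, 3, 4, 4]
step 2: w=[0.8651, 0.0603, 0.0603, 0.0067, 0.0067, 0.0005, 0.0005]  mean=0.2361  Neff=1.3231  idx=[0, 0, 0, 0, 0, 0, 1]
step 3: w=[0.1126, 0.1126, 0.1126, 0.1126, 0.1126, 0.1126, 0.3246]  mean=0.3669  Neff=5.5132  idx=[1, 2, 3, 5, 6, 6, 6]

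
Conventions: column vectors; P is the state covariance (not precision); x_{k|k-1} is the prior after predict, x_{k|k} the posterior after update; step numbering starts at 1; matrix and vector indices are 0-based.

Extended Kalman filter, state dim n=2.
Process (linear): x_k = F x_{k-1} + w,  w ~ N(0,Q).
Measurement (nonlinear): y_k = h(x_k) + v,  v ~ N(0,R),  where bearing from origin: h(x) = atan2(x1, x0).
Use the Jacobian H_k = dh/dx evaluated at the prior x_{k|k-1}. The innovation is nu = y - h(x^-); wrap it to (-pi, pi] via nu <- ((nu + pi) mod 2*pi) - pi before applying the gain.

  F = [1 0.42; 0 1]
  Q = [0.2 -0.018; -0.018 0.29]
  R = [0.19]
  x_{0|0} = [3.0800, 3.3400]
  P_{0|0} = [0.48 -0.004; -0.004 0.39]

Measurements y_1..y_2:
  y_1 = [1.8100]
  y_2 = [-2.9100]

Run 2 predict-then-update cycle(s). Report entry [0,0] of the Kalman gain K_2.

K[0,0] = -0.2160

step 1: x^-=[4.4828, 3.3400]  P^-=[0.7454 0.1418; 0.1418 0.6800]  H_jac=[-0.1069 0.1434]  S=[0.2082]  K=[-0.2850; 0.3958]  nu=[1.1697]  x^+=[4.1494, 3.8029]  P^+=[0.7285 0.1653; 0.1653 0.6474]
step 2: x^-=[5.7467, 3.8029]  P^-=[1.1816 0.4192; 0.4192 0.9374]  H_jac=[-0.0801 0.1210]  S=[0.2032]  K=[-0.2160; 0.3931]  nu=[2.7886]  x^+=[5.1442, 4.8991]  P^+=[1.1721 0.4364; 0.4364 0.9060]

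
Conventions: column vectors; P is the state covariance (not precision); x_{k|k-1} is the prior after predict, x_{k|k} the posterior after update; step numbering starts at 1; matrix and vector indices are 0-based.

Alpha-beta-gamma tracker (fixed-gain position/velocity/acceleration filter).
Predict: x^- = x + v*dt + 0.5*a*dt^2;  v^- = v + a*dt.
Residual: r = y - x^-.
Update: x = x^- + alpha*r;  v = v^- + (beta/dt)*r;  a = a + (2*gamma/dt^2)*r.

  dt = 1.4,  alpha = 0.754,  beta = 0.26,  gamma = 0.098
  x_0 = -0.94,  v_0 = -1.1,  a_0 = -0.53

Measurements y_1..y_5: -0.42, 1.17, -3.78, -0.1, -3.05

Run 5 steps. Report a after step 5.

step 1: x_pred=-2.9994  r=2.5794  x^+=-1.0545  v^+=-1.3630  a^+=-0.2721
step 2: x_pred=-3.2293  r=4.3993  x^+=0.0878  v^+=-0.9268  a^+=0.1679
step 3: x_pred=-1.0453  r=-2.7347  x^+=-3.1073  v^+=-1.1997  a^+=-0.1056
step 4: x_pred=-4.8903  r=4.7903  x^+=-1.2784  v^+=-0.4579  a^+=0.3734
step 5: x_pred=-1.5535  r=-1.4965  x^+=-2.6819  v^+=-0.2130  a^+=0.2238

a_post = 0.2238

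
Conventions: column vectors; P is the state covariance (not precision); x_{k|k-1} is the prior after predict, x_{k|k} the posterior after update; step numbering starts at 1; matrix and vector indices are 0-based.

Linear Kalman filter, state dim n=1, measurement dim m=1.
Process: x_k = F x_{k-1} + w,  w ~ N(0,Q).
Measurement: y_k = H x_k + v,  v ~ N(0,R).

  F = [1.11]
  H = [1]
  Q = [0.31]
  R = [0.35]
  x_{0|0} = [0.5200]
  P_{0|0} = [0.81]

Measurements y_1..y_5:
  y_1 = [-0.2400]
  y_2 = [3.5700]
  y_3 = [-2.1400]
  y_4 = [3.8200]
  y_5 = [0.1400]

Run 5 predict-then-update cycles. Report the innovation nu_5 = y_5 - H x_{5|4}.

innov = [-2.3224]

step 1: x^-=[0.5772]  P^-=[1.3080]  S=[1.6580]  K=[0.7889]  nu=[-0.8172]  x^+=[-0.0675]  P^+=[0.2761]
step 2: x^-=[-0.0749]  P^-=[0.6502]  S=[1.0002]  K=[0.6501]  nu=[3.6449]  x^+=[2.2945]  P^+=[0.2275]
step 3: x^-=[2.5469]  P^-=[0.5903]  S=[0.9403]  K=[0.6278]  nu=[-4.6869]  x^+=[-0.3955]  P^+=[0.2197]
step 4: x^-=[-0.4390]  P^-=[0.5807]  S=[0.9307]  K=[0.6239]  nu=[4.2590]  x^+=[2.2184]  P^+=[0.2184]
step 5: x^-=[2.4624]  P^-=[0.5791]  S=[0.9291]  K=[0.6233]  nu=[-2.3224]  x^+=[1.0149]  P^+=[0.2181]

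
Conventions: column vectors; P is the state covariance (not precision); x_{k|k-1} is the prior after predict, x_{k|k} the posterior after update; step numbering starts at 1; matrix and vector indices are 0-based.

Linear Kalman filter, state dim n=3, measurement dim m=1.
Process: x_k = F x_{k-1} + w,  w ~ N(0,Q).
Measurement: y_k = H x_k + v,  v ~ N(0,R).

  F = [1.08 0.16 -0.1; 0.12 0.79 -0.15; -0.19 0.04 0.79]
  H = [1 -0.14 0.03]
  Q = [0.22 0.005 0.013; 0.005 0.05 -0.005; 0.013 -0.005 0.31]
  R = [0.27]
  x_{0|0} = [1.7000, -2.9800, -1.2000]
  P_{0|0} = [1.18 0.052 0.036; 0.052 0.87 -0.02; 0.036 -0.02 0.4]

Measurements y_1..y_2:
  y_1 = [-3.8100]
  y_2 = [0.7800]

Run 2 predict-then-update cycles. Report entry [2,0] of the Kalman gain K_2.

K[2,0] = -0.1177

step 1: x^-=[1.4792, -1.9702, -1.3902]  P^-=[1.6335 0.3151 -0.2256; 0.3151 0.6323 -0.0673; -0.2256 -0.0673 0.5908]  S=[1.8152]  K=[0.8719; 0.1237; -0.1093]  nu=[-5.5233]  x^+=[-3.3363, -2.6534, -0.7865]  P^+=[0.2537 0.1193 -0.0526; 0.1193 0.6045 -0.0427; -0.0526 -0.0427 0.5691]
step 2: x^-=[-3.9491, -2.3786, -0.0936]  P^-=[0.5910 0.2405 -0.1297; 0.2405 0.4784 -0.1094; -0.1297 -0.1094 0.6866]  S=[0.7968]  K=[0.6946; 0.2136; -0.1177]  nu=[4.3989]  x^+=[-0.8937, -1.4389, -0.6114]  P^+=[0.2066 0.1222 -0.0646; 0.1222 0.4420 -0.0893; -0.0646 -0.0893 0.6755]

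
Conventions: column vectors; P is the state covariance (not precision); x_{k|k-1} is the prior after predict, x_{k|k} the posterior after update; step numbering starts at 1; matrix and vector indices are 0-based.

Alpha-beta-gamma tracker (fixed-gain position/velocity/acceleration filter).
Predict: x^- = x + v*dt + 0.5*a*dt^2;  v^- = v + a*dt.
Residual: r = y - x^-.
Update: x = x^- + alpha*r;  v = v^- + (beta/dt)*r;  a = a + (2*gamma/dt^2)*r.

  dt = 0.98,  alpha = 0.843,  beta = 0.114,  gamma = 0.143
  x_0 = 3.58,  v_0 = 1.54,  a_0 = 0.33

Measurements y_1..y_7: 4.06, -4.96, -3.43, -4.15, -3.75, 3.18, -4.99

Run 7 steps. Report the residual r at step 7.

step 1: x_pred=5.2477  r=-1.1877  x^+=4.2465  v^+=1.7252  a^+=-0.0237
step 2: x_pred=5.9258  r=-10.8858  x^+=-3.2509  v^+=0.4357  a^+=-3.2654
step 3: x_pred=-4.3920  r=0.9620  x^+=-3.5810  v^+=-2.6525  a^+=-2.9789
step 4: x_pred=-7.6109  r=3.4609  x^+=-4.6934  v^+=-5.1692  a^+=-1.9483
step 5: x_pred=-10.6948  r=6.9448  x^+=-4.8403  v^+=-6.2707  a^+=0.1198
step 6: x_pred=-10.9281  r=14.1081  x^+=0.9650  v^+=-4.5121  a^+=4.3211
step 7: x_pred=-1.3819  r=-3.6081  x^+=-4.4235  v^+=-0.6972  a^+=3.2466

resid = -3.6081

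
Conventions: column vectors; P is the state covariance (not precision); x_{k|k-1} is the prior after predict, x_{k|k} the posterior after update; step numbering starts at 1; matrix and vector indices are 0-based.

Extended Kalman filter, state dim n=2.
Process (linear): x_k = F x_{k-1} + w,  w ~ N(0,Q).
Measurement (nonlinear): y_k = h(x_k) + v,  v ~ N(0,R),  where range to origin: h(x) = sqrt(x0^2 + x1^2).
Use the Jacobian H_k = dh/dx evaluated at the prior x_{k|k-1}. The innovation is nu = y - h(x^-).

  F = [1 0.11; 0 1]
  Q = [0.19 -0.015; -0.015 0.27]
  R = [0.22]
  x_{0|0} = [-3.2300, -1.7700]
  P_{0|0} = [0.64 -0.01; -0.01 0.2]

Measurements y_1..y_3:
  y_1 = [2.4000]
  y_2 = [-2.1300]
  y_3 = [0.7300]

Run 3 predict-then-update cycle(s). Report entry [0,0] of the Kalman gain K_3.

step 1: x^-=[-3.4247, -1.7700]  P^-=[0.8302 -0.0030; -0.0030 0.4700]  H_jac=[-0.8884 -0.4591]  S=[0.9718]  K=[-0.7575; -0.2193]  nu=[-1.4551]  x^+=[-2.3225, -1.4509]  P^+=[0.2726 -0.1644; -0.1644 0.4233]
step 2: x^-=[-2.4821, -1.4509]  P^-=[0.4315 -0.1329; -0.1329 0.6933]  H_jac=[-0.8633 -0.5047]  S=[0.6024]  K=[-0.5071; -0.3903]  nu=[-5.0051]  x^+=[0.0561, 0.5027]  P^+=[0.2766 -0.2521; -0.2521 0.6015]
step 3: x^-=[0.1114, 0.5027]  P^-=[0.4184 -0.2010; -0.2010 0.8715]  H_jac=[0.2163 0.9763]  S=[0.9854]  K=[-0.1073; 0.8193]  nu=[0.2151]  x^+=[0.0883, 0.6790]  P^+=[0.4071 -0.1143; -0.1143 0.2100]

K[0,0] = -0.1073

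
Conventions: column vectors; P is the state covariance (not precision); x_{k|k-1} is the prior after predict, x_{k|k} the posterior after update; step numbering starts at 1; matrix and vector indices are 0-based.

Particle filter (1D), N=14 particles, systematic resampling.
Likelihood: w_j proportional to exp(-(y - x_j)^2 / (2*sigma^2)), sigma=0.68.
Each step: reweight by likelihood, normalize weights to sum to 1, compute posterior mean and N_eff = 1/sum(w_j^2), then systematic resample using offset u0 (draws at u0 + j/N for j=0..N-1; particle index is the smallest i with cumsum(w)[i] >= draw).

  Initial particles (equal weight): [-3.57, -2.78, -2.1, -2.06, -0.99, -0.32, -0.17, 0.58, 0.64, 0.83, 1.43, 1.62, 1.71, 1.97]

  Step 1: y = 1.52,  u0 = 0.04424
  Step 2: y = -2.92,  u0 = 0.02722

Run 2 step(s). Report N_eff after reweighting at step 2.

step 1: w=[0.0000, 0.0000, 0.0000, 0.0000, 0.0002, 0.0049, 0.0087, 0.0735, 0.0827, 0.1142, 0.1894, 0.1890, 0.1838, 0.1535]  mean=1.3809  Neff=6.4791  idx=[7, 8, 9, 9, 10, 10, 10, 11, 11, 12, 12, 12, 13, 13]
step 2: w=[0.5217, 0.3300, 0.0735, 0.0735, 0.0004, 0.0004, 0.0004, 0.0001, 0.0001, 0.0000, 0.0000, 0.0000, 0.0000, 0.0000]  mean=0.6377  Neff=2.5520  idx=[0, 0, 0, 0, 0, 0, 0, 1, 1, 1, 1, 1, 2, 3]

N_eff = 2.5520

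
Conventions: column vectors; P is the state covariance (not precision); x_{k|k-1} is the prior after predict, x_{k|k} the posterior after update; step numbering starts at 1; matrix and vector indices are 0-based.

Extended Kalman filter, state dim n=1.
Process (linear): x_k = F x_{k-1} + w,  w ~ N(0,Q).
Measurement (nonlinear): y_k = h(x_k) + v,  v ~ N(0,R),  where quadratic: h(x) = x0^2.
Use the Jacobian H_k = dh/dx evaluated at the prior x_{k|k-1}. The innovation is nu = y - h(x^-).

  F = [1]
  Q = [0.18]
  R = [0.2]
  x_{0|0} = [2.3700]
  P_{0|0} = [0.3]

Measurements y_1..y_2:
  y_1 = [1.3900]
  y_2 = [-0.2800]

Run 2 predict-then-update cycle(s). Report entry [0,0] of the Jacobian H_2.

H_jac[0,0] = 2.9890

step 1: x^-=[2.3700]  P^-=[0.4800]  H_jac=[4.7400]  S=[10.9844]  K=[0.2071]  nu=[-4.2269]  x^+=[1.4945]  P^+=[0.0087]
step 2: x^-=[1.4945]  P^-=[0.1887]  H_jac=[2.9890]  S=[1.8862]  K=[0.2991]  nu=[-2.5135]  x^+=[0.7427]  P^+=[0.0200]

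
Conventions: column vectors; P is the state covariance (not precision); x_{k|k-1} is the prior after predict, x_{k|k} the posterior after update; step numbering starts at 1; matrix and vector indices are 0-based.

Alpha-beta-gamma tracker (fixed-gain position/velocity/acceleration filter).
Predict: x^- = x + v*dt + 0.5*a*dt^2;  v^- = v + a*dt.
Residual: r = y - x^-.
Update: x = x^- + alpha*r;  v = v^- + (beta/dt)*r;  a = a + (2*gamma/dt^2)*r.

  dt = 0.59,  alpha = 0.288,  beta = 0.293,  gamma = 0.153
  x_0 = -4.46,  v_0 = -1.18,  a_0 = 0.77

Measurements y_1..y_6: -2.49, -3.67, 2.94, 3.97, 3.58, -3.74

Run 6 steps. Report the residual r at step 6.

step 1: x_pred=-5.0222  r=2.5322  x^+=-4.2929  v^+=0.5318  a^+=2.9959
step 2: x_pred=-3.4577  r=-0.2123  x^+=-3.5188  v^+=2.1940  a^+=2.8093
step 3: x_pred=-1.7354  r=4.6754  x^+=-0.3889  v^+=6.1733  a^+=6.9193
step 4: x_pred=4.4577  r=-0.4877  x^+=4.3172  v^+=10.0135  a^+=6.4906
step 5: x_pred=11.3549  r=-7.7749  x^+=9.1157  v^+=9.9819  a^+=-0.3440
step 6: x_pred=14.9452  r=-18.6852  x^+=9.5639  v^+=0.4997  a^+=-16.7693

resid = -18.6852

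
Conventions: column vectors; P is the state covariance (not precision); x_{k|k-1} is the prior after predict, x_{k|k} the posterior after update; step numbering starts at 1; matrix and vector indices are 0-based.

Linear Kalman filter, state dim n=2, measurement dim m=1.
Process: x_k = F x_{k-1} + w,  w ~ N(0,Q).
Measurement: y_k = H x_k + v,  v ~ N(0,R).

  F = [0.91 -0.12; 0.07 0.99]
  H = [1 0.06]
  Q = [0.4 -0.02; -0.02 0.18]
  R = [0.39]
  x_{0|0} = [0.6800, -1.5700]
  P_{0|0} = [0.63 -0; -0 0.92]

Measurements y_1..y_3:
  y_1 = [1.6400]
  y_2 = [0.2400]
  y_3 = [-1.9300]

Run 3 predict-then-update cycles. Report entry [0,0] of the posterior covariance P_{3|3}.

P_post[0,0] = 0.2532

step 1: x^-=[0.8072, -1.5067]  P^-=[0.9350 -0.0892; -0.0892 1.0848]  S=[1.3182]  K=[0.7052; -0.0183]  nu=[0.9232]  x^+=[1.4583, -1.5236]  P^+=[0.2794 -0.0722; -0.0722 1.0843]
step 2: x^-=[1.5099, -1.4062]  P^-=[0.6627 -0.1954; -0.1954 1.2341]  S=[1.0337]  K=[0.6298; -0.1174]  nu=[-1.1855]  x^+=[0.7633, -1.2670]  P^+=[0.2527 -0.1190; -0.1190 1.2199]
step 3: x^-=[0.8466, -1.2009]  P^-=[0.6529 -0.2550; -0.2550 1.3603]  S=[1.0172]  K=[0.6268; -0.1705]  nu=[-2.7046]  x^+=[-0.8486, -0.7399]  P^+=[0.2532 -0.1463; -0.1463 1.3308]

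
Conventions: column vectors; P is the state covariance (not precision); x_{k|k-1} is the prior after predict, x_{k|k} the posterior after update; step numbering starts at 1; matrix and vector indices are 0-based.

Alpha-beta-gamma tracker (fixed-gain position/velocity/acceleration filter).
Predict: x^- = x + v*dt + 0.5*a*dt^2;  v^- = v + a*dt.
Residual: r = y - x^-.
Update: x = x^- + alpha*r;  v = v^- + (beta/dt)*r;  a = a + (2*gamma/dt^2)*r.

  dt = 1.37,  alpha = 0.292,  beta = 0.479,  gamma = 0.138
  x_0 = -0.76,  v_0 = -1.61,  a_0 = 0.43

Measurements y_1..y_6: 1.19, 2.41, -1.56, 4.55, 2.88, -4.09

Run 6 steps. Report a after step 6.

step 1: x_pred=-2.5622  r=3.7522  x^+=-1.4665  v^+=0.2910  a^+=0.9818
step 2: x_pred=-0.1465  r=2.5565  x^+=0.6000  v^+=2.5299  a^+=1.3577
step 3: x_pred=5.3400  r=-6.9000  x^+=3.3252  v^+=1.9774  a^+=0.3430
step 4: x_pred=6.3562  r=-1.8062  x^+=5.8288  v^+=1.8159  a^+=0.0774
step 5: x_pred=8.3892  r=-5.5092  x^+=6.7805  v^+=-0.0042  a^+=-0.7327
step 6: x_pred=6.0871  r=-10.1771  x^+=3.1154  v^+=-4.5663  a^+=-2.2293

a_post = -2.2293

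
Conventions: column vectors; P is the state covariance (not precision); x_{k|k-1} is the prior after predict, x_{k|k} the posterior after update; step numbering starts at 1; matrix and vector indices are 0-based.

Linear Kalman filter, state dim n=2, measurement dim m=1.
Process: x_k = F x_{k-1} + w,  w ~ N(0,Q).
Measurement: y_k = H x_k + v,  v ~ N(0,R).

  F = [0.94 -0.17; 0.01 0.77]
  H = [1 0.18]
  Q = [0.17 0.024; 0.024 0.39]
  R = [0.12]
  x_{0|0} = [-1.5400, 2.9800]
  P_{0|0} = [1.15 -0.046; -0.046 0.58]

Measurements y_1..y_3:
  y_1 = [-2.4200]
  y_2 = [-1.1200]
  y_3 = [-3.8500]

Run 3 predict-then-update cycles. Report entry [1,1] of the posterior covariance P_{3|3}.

P_post[1,1] = 0.8716

step 1: x^-=[-1.9542, 2.2792]  P^-=[1.2176 -0.0743; -0.0743 0.7333]  S=[1.3346]  K=[0.9023; 0.0432]  nu=[-0.8761]  x^+=[-2.7447, 2.2413]  P^+=[0.1310 -0.1264; -0.1264 0.7308]
step 2: x^-=[-2.9610, 1.6984]  P^-=[0.3473 -0.1617; -0.1617 0.8214]  S=[0.4357]  K=[0.7303; -0.0317]  nu=[1.5353]  x^+=[-1.8398, 1.6497]  P^+=[0.1149 -0.1516; -0.1516 0.8209]
step 3: x^-=[-2.0099, 1.2518]  P^-=[0.3437 -0.1918; -0.1918 0.8744]  S=[0.4230]  K=[0.7310; -0.0814]  nu=[-2.0655]  x^+=[-3.5196, 1.4200]  P^+=[0.1177 -0.1667; -0.1667 0.8716]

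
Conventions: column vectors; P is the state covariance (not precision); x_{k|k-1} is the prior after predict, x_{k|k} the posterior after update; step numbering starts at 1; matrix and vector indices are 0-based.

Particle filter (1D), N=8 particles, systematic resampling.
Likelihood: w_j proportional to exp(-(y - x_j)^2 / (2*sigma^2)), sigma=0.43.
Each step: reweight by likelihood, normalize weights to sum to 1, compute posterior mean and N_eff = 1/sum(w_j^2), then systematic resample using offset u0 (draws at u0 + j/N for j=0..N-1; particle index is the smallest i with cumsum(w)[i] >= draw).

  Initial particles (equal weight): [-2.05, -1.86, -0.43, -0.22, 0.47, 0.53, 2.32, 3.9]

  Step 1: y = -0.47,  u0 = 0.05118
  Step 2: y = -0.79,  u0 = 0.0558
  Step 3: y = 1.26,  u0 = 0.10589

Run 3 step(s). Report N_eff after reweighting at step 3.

N_eff = 4.1360

step 1: w=[0.0006, 0.0027, 0.4965, 0.4211, 0.0457, 0.0334, 0.0000, 0.0000]  mean=-0.2732  Neff=2.3415  idx=[2, 2, 2, 2, 3, 3, 3, 4]
step 2: w=[0.1728, 0.1728, 0.1728, 0.1728, 0.1019, 0.1019, 0.1019, 0.0034]  mean=-0.3628  Neff=6.6434  idx=[0, 1, 1, 2, 3, 3, 5, 6]
step 3: w=[0.0552, 0.0552, 0.0552, 0.0552, 0.0552, 0.0552, 0.3343, 0.3343]  mean=-0.2896  Neff=4.1360  idx=[1, 4, 6, 6, 6, 7, 7, 7]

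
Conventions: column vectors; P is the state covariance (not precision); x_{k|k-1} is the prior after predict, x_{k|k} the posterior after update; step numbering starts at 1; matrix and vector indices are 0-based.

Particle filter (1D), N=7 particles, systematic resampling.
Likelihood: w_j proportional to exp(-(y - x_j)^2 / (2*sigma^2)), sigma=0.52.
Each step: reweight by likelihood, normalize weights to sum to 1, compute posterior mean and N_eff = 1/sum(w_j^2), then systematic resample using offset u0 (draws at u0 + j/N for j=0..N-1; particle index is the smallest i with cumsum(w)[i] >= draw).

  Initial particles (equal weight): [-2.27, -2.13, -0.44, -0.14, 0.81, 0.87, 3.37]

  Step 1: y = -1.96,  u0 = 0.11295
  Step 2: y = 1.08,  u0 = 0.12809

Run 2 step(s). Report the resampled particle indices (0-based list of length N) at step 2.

step 1: w=[0.4648, 0.5263, 0.0077, 0.0012, 0.0000, 0.0000, 0.0000]  mean=-2.1796  Neff=2.0283  idx=[0, 0, 0, 1, 1, 1, 1]
step 2: w=[0.0402, 0.0402, 0.0402, 0.2198, 0.2198, 0.2198, 0.2198]  mean=-2.1469  Neff=5.0466  idx=[3, 3, 4, 4, 5, 6, 6]

resampled_idx = [3, 3, 4, 4, 5, 6, 6]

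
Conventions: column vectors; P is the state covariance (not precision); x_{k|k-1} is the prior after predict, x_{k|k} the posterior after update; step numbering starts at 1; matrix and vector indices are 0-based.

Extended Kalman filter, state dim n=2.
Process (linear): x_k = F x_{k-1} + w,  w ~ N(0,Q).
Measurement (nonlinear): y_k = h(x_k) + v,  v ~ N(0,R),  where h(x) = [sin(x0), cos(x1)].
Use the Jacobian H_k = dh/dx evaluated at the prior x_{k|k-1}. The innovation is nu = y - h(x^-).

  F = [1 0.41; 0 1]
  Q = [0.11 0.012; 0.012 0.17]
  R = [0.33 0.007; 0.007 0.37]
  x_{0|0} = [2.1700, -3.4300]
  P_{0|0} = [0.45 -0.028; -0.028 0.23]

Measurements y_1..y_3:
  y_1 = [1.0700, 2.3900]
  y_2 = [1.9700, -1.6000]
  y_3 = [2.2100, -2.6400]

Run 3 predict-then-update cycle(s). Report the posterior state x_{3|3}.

x_post = [1.2001, -2.5066]

step 1: x^-=[0.7637, -3.4300]  P^-=[0.5757 0.0783; 0.0783 0.4000]  H_jac=[0.7223 0.0000; 0.0000 -0.2844]  S=[0.6303 -0.0091; -0.0091 0.4024]  K=[0.6591 -0.0405; 0.0857 -0.2808]  nu=[0.3784, 3.3487]  x^+=[0.8776, -4.3380]  P^+=[0.3007 0.0364; 0.0364 0.3632]
step 2: x^-=[-0.9010, -4.3380]  P^-=[0.5017 0.1973; 0.1973 0.5332]  H_jac=[0.6208 0.0000; 0.0000 -0.9307]  S=[0.5234 -0.1070; -0.1070 0.8319]  K=[0.5648 -0.1481; 0.1151 -0.5817]  nu=[2.7539, -1.2343]  x^+=[0.8373, -3.3029]  P^+=[0.2985 0.0546; 0.0546 0.2304]
step 3: x^-=[-0.5169, -3.3029]  P^-=[0.4921 0.1611; 0.1611 0.4004]  H_jac=[0.8694 0.0000; 0.0000 -0.1606]  S=[0.7019 -0.0155; -0.0155 0.3803]  K=[0.6085 -0.0432; 0.1960 -0.1611]  nu=[2.7042, -1.6530]  x^+=[1.2001, -2.5066]  P^+=[0.2306 0.0731; 0.0731 0.3626]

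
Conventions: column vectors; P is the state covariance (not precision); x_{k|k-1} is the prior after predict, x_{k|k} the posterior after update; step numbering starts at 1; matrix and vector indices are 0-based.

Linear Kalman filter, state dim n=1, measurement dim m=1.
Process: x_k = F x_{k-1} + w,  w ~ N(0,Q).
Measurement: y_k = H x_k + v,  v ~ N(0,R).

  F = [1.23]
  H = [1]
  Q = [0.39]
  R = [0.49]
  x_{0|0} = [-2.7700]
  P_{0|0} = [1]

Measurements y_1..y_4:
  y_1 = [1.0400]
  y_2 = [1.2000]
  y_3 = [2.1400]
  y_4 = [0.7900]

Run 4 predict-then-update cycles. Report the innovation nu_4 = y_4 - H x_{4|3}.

step 1: x^-=[-3.4071]  P^-=[1.9029]  S=[2.3929]  K=[0.7952]  nu=[4.4471]  x^+=[0.1294]  P^+=[0.3897]
step 2: x^-=[0.1591]  P^-=[0.9795]  S=[1.4695]  K=[0.6666]  nu=[1.0409]  x^+=[0.8529]  P^+=[0.3266]
step 3: x^-=[1.0491]  P^-=[0.8841]  S=[1.3741]  K=[0.6434]  nu=[1.0909]  x^+=[1.7510]  P^+=[0.3153]
step 4: x^-=[2.1537]  P^-=[0.8670]  S=[1.3570]  K=[0.6389]  nu=[-1.3637]  x^+=[1.2824]  P^+=[0.3131]

innov = [-1.3637]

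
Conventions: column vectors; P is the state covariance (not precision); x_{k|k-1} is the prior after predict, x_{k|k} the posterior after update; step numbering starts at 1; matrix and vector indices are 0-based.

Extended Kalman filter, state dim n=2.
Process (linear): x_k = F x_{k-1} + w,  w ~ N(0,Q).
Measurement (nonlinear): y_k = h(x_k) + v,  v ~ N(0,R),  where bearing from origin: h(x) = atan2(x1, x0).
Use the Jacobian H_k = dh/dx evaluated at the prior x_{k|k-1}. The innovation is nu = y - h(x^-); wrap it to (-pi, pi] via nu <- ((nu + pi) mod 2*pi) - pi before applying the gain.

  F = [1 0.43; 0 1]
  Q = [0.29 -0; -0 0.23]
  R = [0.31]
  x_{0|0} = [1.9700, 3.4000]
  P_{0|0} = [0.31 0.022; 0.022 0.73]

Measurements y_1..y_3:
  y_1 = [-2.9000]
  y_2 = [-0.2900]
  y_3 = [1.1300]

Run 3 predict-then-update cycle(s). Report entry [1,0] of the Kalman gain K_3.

K[1,0] = 0.2209

step 1: x^-=[3.4320, 3.4000]  P^-=[0.7539 0.3359; 0.3359 0.9600]  H_jac=[-0.1457 0.1471]  S=[0.3324]  K=[-0.1818; 0.2775]  nu=[2.6025]  x^+=[2.9588, 4.1222]  P^+=[0.7429 0.3527; 0.3527 0.9344]
step 2: x^-=[4.7314, 4.1222]  P^-=[1.5090 0.7545; 0.7545 1.1644]  H_jac=[-0.1047 0.1202]  S=[0.3244]  K=[-0.2075; 0.1878]  nu=[-1.0067]  x^+=[4.9403, 3.9331]  P^+=[1.4950 0.7671; 0.7671 1.1530]
step 3: x^-=[6.6315, 3.9331]  P^-=[2.6579 1.2629; 1.2629 1.3830]  H_jac=[-0.0662 0.1116]  S=[0.3202]  K=[-0.1092; 0.2209]  nu=[0.5947]  x^+=[6.5666, 4.0645]  P^+=[2.6541 1.2706; 1.2706 1.3673]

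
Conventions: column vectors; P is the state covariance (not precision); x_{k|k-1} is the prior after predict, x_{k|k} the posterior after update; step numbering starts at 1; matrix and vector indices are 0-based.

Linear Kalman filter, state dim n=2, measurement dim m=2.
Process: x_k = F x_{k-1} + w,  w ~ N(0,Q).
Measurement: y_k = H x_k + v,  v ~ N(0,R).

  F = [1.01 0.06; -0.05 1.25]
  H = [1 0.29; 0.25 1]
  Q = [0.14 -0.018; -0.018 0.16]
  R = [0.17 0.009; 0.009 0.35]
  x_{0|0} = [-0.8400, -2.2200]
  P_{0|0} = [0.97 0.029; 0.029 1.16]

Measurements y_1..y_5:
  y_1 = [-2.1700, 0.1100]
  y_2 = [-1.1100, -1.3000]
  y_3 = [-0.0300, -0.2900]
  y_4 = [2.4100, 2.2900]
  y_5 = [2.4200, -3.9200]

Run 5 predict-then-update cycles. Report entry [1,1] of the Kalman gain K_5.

K[1,1] = 0.5997

step 1: x^-=[-0.9816, -2.7330]  P^-=[1.1372 0.0565; 0.0565 1.9713]  S=[1.5058 0.9256; 0.9256 2.4206]  K=[0.8884 -0.1989; -0.1137 0.8637]  nu=[-0.3958, 3.0884]  x^+=[-1.9475, -0.0206]  P^+=[0.1802 -0.1067; -0.1067 0.3279]
step 2: x^-=[-1.9682, 0.0717]  P^-=[0.3120 -0.1368; -0.1368 0.6862]  S=[0.4604 0.1392; 0.1392 0.9873]  K=[0.6368 -0.1494; -0.0676 0.6699]  nu=[0.8374, -0.8796]  x^+=[-1.3035, -0.5742]  P^+=[0.1298 -0.0790; -0.0790 0.2536]
step 3: x^-=[-1.3510, -0.6526]  P^-=[0.2638 -0.1051; -0.1051 0.5665]  S=[0.4205 0.1266; 0.1266 0.8804]  K=[0.5939 -0.1298; -0.0458 0.6202]  nu=[1.5103, 0.7004]  x^+=[-0.5450, -0.2874]  P^+=[0.1201 -0.0701; -0.0701 0.2342]
step 4: x^-=[-0.5677, -0.3320]  P^-=[0.2549 -0.0948; -0.0948 0.5350]  S=[0.4149 0.1262; 0.1262 0.8535]  K=[0.5855 -0.1230; -0.0385 0.6047]  nu=[3.0739, 2.7640]  x^+=[0.8922, 1.2210]  P^+=[0.1179 -0.0673; -0.0673 0.2281]
step 5: x^-=[0.9744, 1.4817]  P^-=[0.2530 -0.0916; -0.0916 0.5251]  S=[0.4140 0.1263; 0.1263 0.8452]  K=[0.5837 -0.1208; -0.0363 0.5997]  nu=[1.0160, -5.6452]  x^+=[2.2491, -1.9406]  P^+=[0.1174 -0.0664; -0.0664 0.2262]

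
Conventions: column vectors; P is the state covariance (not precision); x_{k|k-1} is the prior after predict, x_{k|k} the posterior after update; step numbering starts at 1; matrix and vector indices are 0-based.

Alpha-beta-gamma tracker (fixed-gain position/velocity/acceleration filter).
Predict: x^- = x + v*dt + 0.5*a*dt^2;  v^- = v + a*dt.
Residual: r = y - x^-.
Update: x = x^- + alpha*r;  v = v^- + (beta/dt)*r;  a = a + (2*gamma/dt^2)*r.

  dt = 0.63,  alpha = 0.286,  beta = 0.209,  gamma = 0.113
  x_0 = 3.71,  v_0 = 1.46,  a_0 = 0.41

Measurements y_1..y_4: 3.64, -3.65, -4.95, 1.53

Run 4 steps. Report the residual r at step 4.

resid = 8.5195

step 1: x_pred=4.7112  r=-1.0712  x^+=4.4048  v^+=1.3629  a^+=-0.1999
step 2: x_pred=5.2238  r=-8.8738  x^+=2.6859  v^+=-1.7069  a^+=-5.2528
step 3: x_pred=0.5682  r=-5.5182  x^+=-1.0100  v^+=-6.8467  a^+=-8.3949
step 4: x_pred=-6.9895  r=8.5195  x^+=-4.5529  v^+=-9.3092  a^+=-3.5438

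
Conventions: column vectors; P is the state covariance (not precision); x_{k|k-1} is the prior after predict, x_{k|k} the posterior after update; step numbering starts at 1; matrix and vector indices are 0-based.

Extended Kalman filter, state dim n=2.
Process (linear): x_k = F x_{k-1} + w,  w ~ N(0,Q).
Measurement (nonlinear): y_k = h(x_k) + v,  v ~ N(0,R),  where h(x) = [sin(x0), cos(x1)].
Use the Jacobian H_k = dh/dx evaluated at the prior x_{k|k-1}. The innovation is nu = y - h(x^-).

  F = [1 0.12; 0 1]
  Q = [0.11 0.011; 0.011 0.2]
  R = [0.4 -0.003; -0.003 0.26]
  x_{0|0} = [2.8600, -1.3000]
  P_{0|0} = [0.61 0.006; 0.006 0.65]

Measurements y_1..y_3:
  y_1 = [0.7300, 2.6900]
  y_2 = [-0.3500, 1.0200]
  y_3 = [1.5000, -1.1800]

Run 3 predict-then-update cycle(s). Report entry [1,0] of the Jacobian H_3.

H_jac[1,0] = 0.0000

step 1: x^-=[2.7040, -1.3000]  P^-=[0.7308 0.0950; 0.0950 0.8500]  H_jac=[-0.9058 0.0000; 0.0000 0.9636]  S=[0.9996 -0.0859; -0.0859 1.0492]  K=[-0.6594 0.0333; -0.0191 0.7791]  nu=[0.3062, 2.4225]  x^+=[2.5826, 0.5814]  P^+=[0.2913 0.0110; 0.0110 0.2103]
step 2: x^-=[2.6524, 0.5814]  P^-=[0.4070 0.0473; 0.0473 0.4103]  H_jac=[-0.8827 0.0000; 0.0000 -0.5492]  S=[0.7171 0.0199; 0.0199 0.3838]  K=[-0.4998 -0.0417; -0.0419 -0.5850]  nu=[-0.8199, 0.1843]  x^+=[3.0545, 0.5080]  P^+=[0.2263 0.0170; 0.0170 0.2767]
step 3: x^-=[3.1155, 0.5080]  P^-=[0.3444 0.0612; 0.0612 0.4767]  H_jac=[-0.9997 0.0000; 0.0000 -0.4864]  S=[0.7442 0.0268; 0.0268 0.3728]  K=[-0.4610 -0.0468; -0.0600 -0.6177]  nu=[1.4739, -2.0537]  x^+=[2.5321, 1.6881]  P^+=[0.1843 0.0222; 0.0222 0.3298]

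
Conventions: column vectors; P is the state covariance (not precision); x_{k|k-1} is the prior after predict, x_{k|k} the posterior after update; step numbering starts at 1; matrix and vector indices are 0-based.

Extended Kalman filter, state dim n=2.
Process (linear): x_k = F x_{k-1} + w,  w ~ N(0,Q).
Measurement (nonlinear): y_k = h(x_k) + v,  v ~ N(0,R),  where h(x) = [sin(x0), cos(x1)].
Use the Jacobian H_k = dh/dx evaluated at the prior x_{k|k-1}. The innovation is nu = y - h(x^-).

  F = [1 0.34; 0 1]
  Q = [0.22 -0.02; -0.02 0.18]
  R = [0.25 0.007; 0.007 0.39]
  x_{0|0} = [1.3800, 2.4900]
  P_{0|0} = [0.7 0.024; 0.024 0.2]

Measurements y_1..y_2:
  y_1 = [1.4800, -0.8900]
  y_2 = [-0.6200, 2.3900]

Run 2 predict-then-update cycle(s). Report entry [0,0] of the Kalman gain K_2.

step 1: x^-=[2.2266, 2.4900]  P^-=[0.9594 0.0720; 0.0720 0.3800]  H_jac=[-0.6098 0.0000; 0.0000 -0.6065]  S=[0.6068 0.0336; 0.0336 0.5298]  K=[-0.9630 -0.0213; -0.0484 -0.4319]  nu=[0.6874, -0.0949]  x^+=[1.5666, 2.4977]  P^+=[0.3951 0.0248; 0.0248 0.2783]
step 2: x^-=[2.4158, 2.4977]  P^-=[0.6641 0.0994; 0.0994 0.4583]  H_jac=[-0.7480 0.0000; 0.0000 -0.6003]  S=[0.6215 0.0517; 0.0517 0.5552]  K=[-0.7964 -0.0334; -0.0791 -0.4882]  nu=[-1.2837, 3.1898]  x^+=[3.3315, 1.0419]  P^+=[0.2665 0.0310; 0.0310 0.3181]

K[0,0] = -0.7964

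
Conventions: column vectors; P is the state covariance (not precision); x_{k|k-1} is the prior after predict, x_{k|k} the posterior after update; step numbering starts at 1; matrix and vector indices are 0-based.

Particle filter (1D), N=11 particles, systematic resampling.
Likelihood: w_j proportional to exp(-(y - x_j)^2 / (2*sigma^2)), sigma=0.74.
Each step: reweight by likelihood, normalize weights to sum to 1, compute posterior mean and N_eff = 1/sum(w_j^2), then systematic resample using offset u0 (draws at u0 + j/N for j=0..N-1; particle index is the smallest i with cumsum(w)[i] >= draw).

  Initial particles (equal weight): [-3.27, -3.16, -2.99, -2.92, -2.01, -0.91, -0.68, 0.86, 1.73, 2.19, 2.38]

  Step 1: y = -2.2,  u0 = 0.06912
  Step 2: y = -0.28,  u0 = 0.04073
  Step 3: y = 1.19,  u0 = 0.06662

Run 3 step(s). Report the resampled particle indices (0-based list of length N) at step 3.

step 1: w=[0.1072, 0.1315, 0.1725, 0.1900, 0.2951, 0.0667, 0.0370, 0.0001, 0.0000, 0.0000, 0.0000]  mean=-2.5154  Neff=5.3330  idx=[0, 1, 2, 2, 3, 3, 4, 4, 4, 4, 6]
step 2: w=[0.0003, 0.0005, 0.0011, 0.0011, 0.0015, 0.0015, 0.0575, 0.0575, 0.0575, 0.0575, 0.7640]  mean=-0.9996  Neff=1.6751  idx=[6, 8, 9, 10, 10, 10, 10, 10, 10, 10, 10]
step 3: w=[0.0003, 0.0003, 0.0003, 0.1249, 0.1249, 0.1249, 0.1249, 0.1249, 0.1249, 0.1249, 0.1249]  mean=-0.6811  Neff=8.0127  idx=[3, 4, 4, 5, 6, 7, 7, 8, 9, 10, 10]

resampled_idx = [3, 4, 4, 5, 6, 7, 7, 8, 9, 10, 10]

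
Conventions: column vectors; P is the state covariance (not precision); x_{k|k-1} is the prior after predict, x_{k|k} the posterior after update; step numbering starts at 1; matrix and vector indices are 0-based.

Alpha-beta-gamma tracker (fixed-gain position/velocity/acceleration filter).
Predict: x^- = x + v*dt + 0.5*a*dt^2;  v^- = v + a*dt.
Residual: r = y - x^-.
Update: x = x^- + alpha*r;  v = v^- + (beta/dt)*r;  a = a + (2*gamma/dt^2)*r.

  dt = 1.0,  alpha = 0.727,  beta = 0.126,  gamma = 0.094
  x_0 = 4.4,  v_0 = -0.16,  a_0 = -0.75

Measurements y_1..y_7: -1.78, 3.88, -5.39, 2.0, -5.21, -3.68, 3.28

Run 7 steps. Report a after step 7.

a_post = 3.1241

step 1: x_pred=3.8650  r=-5.6450  x^+=-0.2389  v^+=-1.6213  a^+=-1.8113
step 2: x_pred=-2.7658  r=6.6458  x^+=2.0657  v^+=-2.5952  a^+=-0.5618
step 3: x_pred=-0.8104  r=-4.5796  x^+=-4.1398  v^+=-3.7340  a^+=-1.4228
step 4: x_pred=-8.5852  r=10.5852  x^+=-0.8898  v^+=-3.8231  a^+=0.5672
step 5: x_pred=-4.4293  r=-0.7807  x^+=-4.9969  v^+=-3.3543  a^+=0.4204
step 6: x_pred=-8.1409  r=4.4609  x^+=-4.8978  v^+=-2.3718  a^+=1.2591
step 7: x_pred=-6.6401  r=9.9201  x^+=0.5718  v^+=0.1372  a^+=3.1241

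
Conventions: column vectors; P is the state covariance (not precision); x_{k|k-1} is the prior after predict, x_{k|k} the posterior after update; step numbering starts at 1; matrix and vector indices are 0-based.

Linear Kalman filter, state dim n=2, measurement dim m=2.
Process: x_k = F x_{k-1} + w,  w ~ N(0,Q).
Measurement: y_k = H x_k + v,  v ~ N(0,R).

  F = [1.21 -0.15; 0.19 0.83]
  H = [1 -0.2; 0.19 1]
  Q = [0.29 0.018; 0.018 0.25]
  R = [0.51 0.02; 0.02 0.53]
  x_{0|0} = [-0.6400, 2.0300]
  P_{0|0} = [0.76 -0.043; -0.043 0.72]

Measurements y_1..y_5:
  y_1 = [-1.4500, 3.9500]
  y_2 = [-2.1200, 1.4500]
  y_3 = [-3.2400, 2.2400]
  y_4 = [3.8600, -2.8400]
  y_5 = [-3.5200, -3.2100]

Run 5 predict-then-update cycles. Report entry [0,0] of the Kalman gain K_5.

step 1: x^-=[-1.0789, 1.5633]  P^-=[1.4345 0.0611; 0.0611 0.7599]  S=[1.9505 0.1994; 0.1994 1.3649]  K=[0.7149 0.1400; -0.1059 0.5807]  nu=[-0.0584, 2.5917]  x^+=[-0.7577, 3.0745]  P^+=[0.3710 0.0180; 0.0180 0.3022]
step 2: x^-=[-1.3780, 2.4079]  P^-=[0.8334 0.0833; 0.0833 0.4773]  S=[1.3292 0.1630; 0.1630 1.0690]  K=[0.5979 0.1348; -0.0670 0.4715]  nu=[-0.2604, -0.6961]  x^+=[-1.6276, 2.0971]  P^+=[0.3125 0.0241; 0.0241 0.2440]
step 3: x^-=[-2.2840, 1.4314]  P^-=[0.7442 0.0829; 0.0829 0.4369]  S=[1.2385 0.1538; 0.1538 1.0253]  K=[0.5710 0.1332; -0.0595 0.4504]  nu=[-0.6698, 1.2426]  x^+=[-2.5009, 2.0310]  P^+=[0.2989 0.0252; 0.0252 0.2328]
step 4: x^-=[-3.3308, 1.2105]  P^-=[0.7237 0.0823; 0.0823 0.4291]  S=[1.2179 0.1509; 0.1509 1.0165]  K=[0.5643 0.1325; -0.0581 0.4461]  nu=[7.4329, -3.4177]  x^+=[0.4105, -0.7464]  P^+=[0.2955 0.0254; 0.0254 0.2305]
step 5: x^-=[0.6087, -0.5415]  P^-=[0.7186 0.0820; 0.0820 0.4274]  S=[1.2129 0.1499; 0.1499 1.0145]  K=[0.5626 0.1323; -0.0579 0.4452]  nu=[-4.2370, -2.7842]  x^+=[-2.1433, -1.5357]  P^+=[0.2946 0.0254; 0.0254 0.2300]

K[0,0] = 0.5626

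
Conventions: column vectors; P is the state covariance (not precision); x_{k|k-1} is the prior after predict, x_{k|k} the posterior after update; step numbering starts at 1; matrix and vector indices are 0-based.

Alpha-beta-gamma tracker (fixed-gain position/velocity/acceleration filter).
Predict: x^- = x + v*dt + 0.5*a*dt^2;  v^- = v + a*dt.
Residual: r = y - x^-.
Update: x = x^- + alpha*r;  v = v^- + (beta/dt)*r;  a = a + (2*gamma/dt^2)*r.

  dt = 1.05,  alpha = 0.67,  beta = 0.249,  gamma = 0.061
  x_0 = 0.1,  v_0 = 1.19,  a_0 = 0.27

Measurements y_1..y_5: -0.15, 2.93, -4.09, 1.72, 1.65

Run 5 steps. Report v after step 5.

step 1: x_pred=1.4983  r=-1.6483  x^+=0.3940  v^+=1.0826  a^+=0.0876
step 2: x_pred=1.5790  r=1.3510  x^+=2.4842  v^+=1.4950  a^+=0.2371
step 3: x_pred=4.1846  r=-8.2746  x^+=-1.3594  v^+=-0.2183  a^+=-0.6785
step 4: x_pred=-1.9627  r=3.6827  x^+=0.5047  v^+=-0.0575  a^+=-0.2710
step 5: x_pred=0.2950  r=1.3550  x^+=1.2028  v^+=-0.0207  a^+=-0.1211

v_post = -0.0207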